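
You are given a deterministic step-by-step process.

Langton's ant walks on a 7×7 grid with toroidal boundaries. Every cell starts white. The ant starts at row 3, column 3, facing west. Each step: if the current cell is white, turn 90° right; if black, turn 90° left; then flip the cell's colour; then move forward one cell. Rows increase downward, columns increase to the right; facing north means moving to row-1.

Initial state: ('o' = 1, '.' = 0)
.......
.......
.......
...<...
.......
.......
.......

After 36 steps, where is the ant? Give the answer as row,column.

3,0

0) .......
.......
.......
...<...
.......
.......
.......
1) .......
.......
...^...
...o...
.......
.......
.......
2) .......
.......
...o>..
...o...
.......
.......
.......
3) .......
.......
...oo..
...ov..
.......
.......
.......
4) .......
.......
...oo..
...<o..
.......
.......
.......
5) .......
.......
...oo..
....o..
...v...
.......
.......
6) .......
.......
...oo..
....o..
..<o...
.......
.......
7) .......
.......
...oo..
..^.o..
..oo...
.......
.......
8) .......
.......
...oo..
..o>o..
..oo...
.......
.......
9) .......
.......
...oo..
..ooo..
..ov...
.......
.......
10) .......
.......
...oo..
..ooo..
..o.>..
.......
.......
11) .......
.......
...oo..
..ooo..
..o.o..
....v..
.......
12) .......
.......
...oo..
..ooo..
..o.o..
...<o..
.......
13) .......
.......
...oo..
..ooo..
..o^o..
...oo..
.......
14) .......
.......
...oo..
..ooo..
..oo>..
...oo..
.......
15) .......
.......
...oo..
..oo^..
..oo...
...oo..
.......
16) .......
.......
...oo..
..o<...
..oo...
...oo..
.......
17) .......
.......
...oo..
..o....
..ov...
...oo..
.......
18) .......
.......
...oo..
..o....
..o.>..
...oo..
.......
19) .......
.......
...oo..
..o....
..o.o..
...ov..
.......
20) .......
.......
...oo..
..o....
..o.o..
...o.>.
.......
21) .......
.......
...oo..
..o....
..o.o..
...o.o.
.....v.
22) .......
.......
...oo..
..o....
..o.o..
...o.o.
....<o.
23) .......
.......
...oo..
..o....
..o.o..
...o^o.
....oo.
24) .......
.......
...oo..
..o....
..o.o..
...oo>.
....oo.
25) .......
.......
...oo..
..o....
..o.o^.
...oo..
....oo.
26) .......
.......
...oo..
..o....
..o.oo>
...oo..
....oo.
27) .......
.......
...oo..
..o....
..o.ooo
...oo.v
....oo.
28) .......
.......
...oo..
..o....
..o.ooo
...oo<o
....oo.
29) .......
.......
...oo..
..o....
..o.o^o
...oooo
....oo.
30) .......
.......
...oo..
..o....
..o.<.o
...oooo
....oo.
31) .......
.......
...oo..
..o....
..o...o
...ovoo
....oo.
32) .......
.......
...oo..
..o....
..o...o
...o.>o
....oo.
33) .......
.......
...oo..
..o....
..o..^o
...o..o
....oo.
34) .......
.......
...oo..
..o....
..o..o>
...o..o
....oo.
35) .......
.......
...oo..
..o...^
..o..o.
...o..o
....oo.
36) .......
.......
...oo..
>.o...o
..o..o.
...o..o
....oo.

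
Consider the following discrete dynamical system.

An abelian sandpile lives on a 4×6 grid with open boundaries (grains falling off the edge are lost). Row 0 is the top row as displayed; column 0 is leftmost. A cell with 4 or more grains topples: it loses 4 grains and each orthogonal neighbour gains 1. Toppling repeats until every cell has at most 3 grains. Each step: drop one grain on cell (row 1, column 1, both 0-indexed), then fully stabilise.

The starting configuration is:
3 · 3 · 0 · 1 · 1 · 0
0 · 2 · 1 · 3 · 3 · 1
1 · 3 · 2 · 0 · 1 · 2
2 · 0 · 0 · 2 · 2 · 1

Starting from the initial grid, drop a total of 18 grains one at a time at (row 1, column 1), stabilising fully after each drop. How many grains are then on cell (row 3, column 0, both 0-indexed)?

k=0  3 · 3 · 0 · 1 · 1 · 0
0 · 2 · 1 · 3 · 3 · 1
1 · 3 · 2 · 0 · 1 · 2
2 · 0 · 0 · 2 · 2 · 1
k=1  3 · 3 · 0 · 1 · 1 · 0
0 · 3 · 1 · 3 · 3 · 1
1 · 3 · 2 · 0 · 1 · 2
2 · 0 · 0 · 2 · 2 · 1
k=2  0 · 1 · 1 · 1 · 1 · 0
2 · 2 · 2 · 3 · 3 · 1
2 · 0 · 3 · 0 · 1 · 2
2 · 1 · 0 · 2 · 2 · 1
k=3  0 · 1 · 1 · 1 · 1 · 0
2 · 3 · 2 · 3 · 3 · 1
2 · 0 · 3 · 0 · 1 · 2
2 · 1 · 0 · 2 · 2 · 1
k=4  0 · 2 · 1 · 1 · 1 · 0
3 · 0 · 3 · 3 · 3 · 1
2 · 1 · 3 · 0 · 1 · 2
2 · 1 · 0 · 2 · 2 · 1
k=5  0 · 2 · 1 · 1 · 1 · 0
3 · 1 · 3 · 3 · 3 · 1
2 · 1 · 3 · 0 · 1 · 2
2 · 1 · 0 · 2 · 2 · 1
k=6  0 · 2 · 1 · 1 · 1 · 0
3 · 2 · 3 · 3 · 3 · 1
2 · 1 · 3 · 0 · 1 · 2
2 · 1 · 0 · 2 · 2 · 1
k=7  0 · 2 · 1 · 1 · 1 · 0
3 · 3 · 3 · 3 · 3 · 1
2 · 1 · 3 · 0 · 1 · 2
2 · 1 · 0 · 2 · 2 · 1
k=8  1 · 3 · 2 · 2 · 2 · 0
0 · 2 · 2 · 1 · 0 · 2
3 · 3 · 0 · 2 · 2 · 2
2 · 1 · 1 · 2 · 2 · 1
k=9  1 · 3 · 2 · 2 · 2 · 0
0 · 3 · 2 · 1 · 0 · 2
3 · 3 · 0 · 2 · 2 · 2
2 · 1 · 1 · 2 · 2 · 1
k=10  2 · 0 · 3 · 2 · 2 · 0
2 · 2 · 3 · 1 · 0 · 2
0 · 1 · 1 · 2 · 2 · 2
3 · 2 · 1 · 2 · 2 · 1
k=11  2 · 0 · 3 · 2 · 2 · 0
2 · 3 · 3 · 1 · 0 · 2
0 · 1 · 1 · 2 · 2 · 2
3 · 2 · 1 · 2 · 2 · 1
k=12  2 · 2 · 0 · 3 · 2 · 0
3 · 1 · 1 · 2 · 0 · 2
0 · 2 · 2 · 2 · 2 · 2
3 · 2 · 1 · 2 · 2 · 1
k=13  2 · 2 · 0 · 3 · 2 · 0
3 · 2 · 1 · 2 · 0 · 2
0 · 2 · 2 · 2 · 2 · 2
3 · 2 · 1 · 2 · 2 · 1
k=14  2 · 2 · 0 · 3 · 2 · 0
3 · 3 · 1 · 2 · 0 · 2
0 · 2 · 2 · 2 · 2 · 2
3 · 2 · 1 · 2 · 2 · 1
k=15  3 · 3 · 0 · 3 · 2 · 0
0 · 1 · 2 · 2 · 0 · 2
1 · 3 · 2 · 2 · 2 · 2
3 · 2 · 1 · 2 · 2 · 1
k=16  3 · 3 · 0 · 3 · 2 · 0
0 · 2 · 2 · 2 · 0 · 2
1 · 3 · 2 · 2 · 2 · 2
3 · 2 · 1 · 2 · 2 · 1
k=17  3 · 3 · 0 · 3 · 2 · 0
0 · 3 · 2 · 2 · 0 · 2
1 · 3 · 2 · 2 · 2 · 2
3 · 2 · 1 · 2 · 2 · 1
k=18  0 · 1 · 1 · 3 · 2 · 0
2 · 2 · 3 · 2 · 0 · 2
2 · 0 · 3 · 2 · 2 · 2
3 · 3 · 1 · 2 · 2 · 1

3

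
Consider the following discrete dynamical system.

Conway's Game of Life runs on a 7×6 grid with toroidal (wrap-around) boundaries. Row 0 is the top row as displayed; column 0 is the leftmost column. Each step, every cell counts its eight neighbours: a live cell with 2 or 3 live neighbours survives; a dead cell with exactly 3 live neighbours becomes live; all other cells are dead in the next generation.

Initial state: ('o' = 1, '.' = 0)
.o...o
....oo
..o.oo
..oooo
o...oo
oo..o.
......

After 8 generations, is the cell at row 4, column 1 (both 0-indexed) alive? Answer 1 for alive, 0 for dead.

t=0: .o...o
....oo
..o.oo
..oooo
o...oo
oo..o.
......
t=1: o...oo
...o..
o.o...
.oo...
..o...
oo..o.
.o...o
t=2: o...oo
oo.oo.
..oo..
..oo..
o.oo..
ooo..o
.o....
t=3: ..ooo.
oo....
......
....o.
o...oo
...o.o
..o.o.
t=4: ..o.oo
.ooo..
......
....o.
o..o..
o..o..
..o..o
t=5: o...oo
.oooo.
..oo..
......
...ooo
oooooo
ooo..o
t=6: ......
oo....
.o..o.
..o...
.o....
......
......
t=7: ......
oo....
ooo...
.oo...
......
......
......
t=8: ......
o.o...
......
o.o...
......
......
......

0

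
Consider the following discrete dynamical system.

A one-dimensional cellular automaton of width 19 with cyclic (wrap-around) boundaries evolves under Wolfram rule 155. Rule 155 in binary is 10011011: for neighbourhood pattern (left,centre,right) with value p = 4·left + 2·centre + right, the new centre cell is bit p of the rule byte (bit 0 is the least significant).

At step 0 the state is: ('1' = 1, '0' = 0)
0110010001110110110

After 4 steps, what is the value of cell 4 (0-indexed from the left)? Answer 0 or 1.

k=0  0110010001110110110
k=1  1101101111100100101
k=2  1001001111011011001
k=3  0110111110010010111
k=4  0100111101101100110

1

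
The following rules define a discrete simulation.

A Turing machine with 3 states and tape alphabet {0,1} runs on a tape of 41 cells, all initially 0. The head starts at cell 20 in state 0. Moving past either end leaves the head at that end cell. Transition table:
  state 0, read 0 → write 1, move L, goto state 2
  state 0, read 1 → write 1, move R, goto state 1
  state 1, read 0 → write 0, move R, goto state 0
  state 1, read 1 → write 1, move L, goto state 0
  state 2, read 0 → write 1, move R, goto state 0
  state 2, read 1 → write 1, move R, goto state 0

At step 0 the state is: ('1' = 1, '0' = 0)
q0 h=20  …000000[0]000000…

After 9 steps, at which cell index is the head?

t=0: q0 h=20  …000000[0]000000…
t=1: q2 h=19  …000000[0]100000…
t=2: q0 h=20  …000001[1]000000…
t=3: q1 h=21  …000011[0]000000…
t=4: q0 h=22  …000110[0]000000…
t=5: q2 h=21  …000011[0]100000…
t=6: q0 h=22  …000111[1]000000…
t=7: q1 h=23  …001111[0]000000…
t=8: q0 h=24  …011110[0]000000…
t=9: q2 h=23  …001111[0]100000…

23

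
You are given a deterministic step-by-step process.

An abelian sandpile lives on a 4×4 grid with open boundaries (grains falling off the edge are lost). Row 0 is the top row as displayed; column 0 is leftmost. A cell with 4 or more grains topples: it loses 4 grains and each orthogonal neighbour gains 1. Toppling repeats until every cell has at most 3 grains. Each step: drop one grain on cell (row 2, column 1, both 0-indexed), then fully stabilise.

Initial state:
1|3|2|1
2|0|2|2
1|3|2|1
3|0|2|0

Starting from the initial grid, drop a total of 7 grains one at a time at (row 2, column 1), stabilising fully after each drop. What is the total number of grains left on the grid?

32

[0] 1|3|2|1
2|0|2|2
1|3|2|1
3|0|2|0
[1] 1|3|2|1
2|1|2|2
2|0|3|1
3|1|2|0
[2] 1|3|2|1
2|1|2|2
2|1|3|1
3|1|2|0
[3] 1|3|2|1
2|1|2|2
2|2|3|1
3|1|2|0
[4] 1|3|2|1
2|1|2|2
2|3|3|1
3|1|2|0
[5] 1|3|2|1
2|2|3|2
3|1|0|2
3|2|3|0
[6] 1|3|2|1
2|2|3|2
3|2|0|2
3|2|3|0
[7] 1|3|2|1
2|2|3|2
3|3|0|2
3|2|3|0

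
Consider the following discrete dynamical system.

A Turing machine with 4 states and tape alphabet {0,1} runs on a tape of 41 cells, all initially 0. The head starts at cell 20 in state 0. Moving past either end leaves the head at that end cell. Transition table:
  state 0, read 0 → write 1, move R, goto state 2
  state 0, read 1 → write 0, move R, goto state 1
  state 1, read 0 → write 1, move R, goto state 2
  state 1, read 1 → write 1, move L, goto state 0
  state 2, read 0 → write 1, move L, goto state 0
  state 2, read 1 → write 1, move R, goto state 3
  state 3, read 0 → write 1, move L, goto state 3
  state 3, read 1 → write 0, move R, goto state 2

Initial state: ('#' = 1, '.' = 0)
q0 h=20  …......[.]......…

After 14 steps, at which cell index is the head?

0) q0 h=20  …......[.]......…
1) q2 h=21  ….....#[.]......…
2) q0 h=20  …......[#]#.....…
3) q1 h=21  …......[#]......…
4) q0 h=20  …......[.]#.....…
5) q2 h=21  ….....#[#]......…
6) q3 h=22  …....##[.]......…
7) q3 h=21  ….....#[#]#.....…
8) q2 h=22  …....#.[#]......…
9) q3 h=23  …...#.#[.]......…
10) q3 h=22  …....#.[#]#.....…
11) q2 h=23  …...#..[#]......…
12) q3 h=24  …..#..#[.]......…
13) q3 h=23  …...#..[#]#.....…
14) q2 h=24  …..#...[#]......…

24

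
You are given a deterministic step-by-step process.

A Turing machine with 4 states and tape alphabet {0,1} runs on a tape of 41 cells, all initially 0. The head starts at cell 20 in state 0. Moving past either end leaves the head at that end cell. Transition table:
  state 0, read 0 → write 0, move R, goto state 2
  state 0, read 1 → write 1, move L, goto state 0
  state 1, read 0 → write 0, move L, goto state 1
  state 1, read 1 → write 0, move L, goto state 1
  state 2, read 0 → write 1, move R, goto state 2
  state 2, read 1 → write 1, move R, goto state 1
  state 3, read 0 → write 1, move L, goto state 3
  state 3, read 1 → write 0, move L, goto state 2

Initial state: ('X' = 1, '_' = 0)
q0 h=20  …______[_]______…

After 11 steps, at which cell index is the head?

31

t=0: q0 h=20  …______[_]______…
t=1: q2 h=21  …______[_]______…
t=2: q2 h=22  …_____X[_]______…
t=3: q2 h=23  …____XX[_]______…
t=4: q2 h=24  …___XXX[_]______…
t=5: q2 h=25  …__XXXX[_]______…
t=6: q2 h=26  …_XXXXX[_]______…
t=7: q2 h=27  …XXXXXX[_]______…
t=8: q2 h=28  …XXXXXX[_]______…
t=9: q2 h=29  …XXXXXX[_]______…
t=10: q2 h=30  …XXXXXX[_]______…
t=11: q2 h=31  …XXXXXX[_]______…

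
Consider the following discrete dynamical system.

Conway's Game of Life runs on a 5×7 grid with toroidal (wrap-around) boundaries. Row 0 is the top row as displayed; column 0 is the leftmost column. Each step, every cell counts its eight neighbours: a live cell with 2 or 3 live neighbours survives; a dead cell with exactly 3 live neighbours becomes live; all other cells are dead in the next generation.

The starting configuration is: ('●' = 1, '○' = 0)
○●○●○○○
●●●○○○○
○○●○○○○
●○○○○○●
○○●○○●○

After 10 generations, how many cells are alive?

9

0) ○●○●○○○
●●●○○○○
○○●○○○○
●○○○○○●
○○●○○●○
1) ●○○●○○○
●○○●○○○
○○●○○○●
○●○○○○●
●●●○○○●
2) ○○○●○○○
●●●●○○●
○●●○○○●
○○○○○●●
○○●○○○●
3) ○○○●○○●
○○○●○○●
○○○●○○○
○●●○○●●
○○○○○●●
4) ●○○○●○●
○○●●●○○
●○○●●●●
●○●○●●●
○○●○●○○
5) ○●●○●○○
○●●○○○○
●○○○○○○
●○●○○○○
○○○○●○○
6) ○●●○○○○
●○●●○○○
●○●○○○○
○●○○○○○
○○●○○○○
7) ○○○○○○○
●○○●○○○
●○●●○○○
○●●○○○○
○○●○○○○
8) ○○○○○○○
○●●●○○○
●○○●○○○
○○○○○○○
○●●○○○○
9) ○○○●○○○
○●●●○○○
○●○●○○○
○●●○○○○
○○○○○○○
10) ○○○●○○○
○●○●●○○
●○○●○○○
○●●○○○○
○○●○○○○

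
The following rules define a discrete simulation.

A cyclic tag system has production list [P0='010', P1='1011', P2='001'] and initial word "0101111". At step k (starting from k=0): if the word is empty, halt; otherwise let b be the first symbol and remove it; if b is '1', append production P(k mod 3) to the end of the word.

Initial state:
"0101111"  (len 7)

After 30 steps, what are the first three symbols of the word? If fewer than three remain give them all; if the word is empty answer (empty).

t=0: "0101111"  (len 7)
t=1: "101111"  (len 6)
t=2: "011111011"  (len 9)
t=3: "11111011"  (len 8)
t=4: "1111011010"  (len 10)
t=5: "1110110101011"  (len 13)
t=6: "110110101011001"  (len 15)
t=7: "10110101011001010"  (len 17)
t=8: "01101010110010101011"  (len 20)
t=9: "1101010110010101011"  (len 19)
t=10: "101010110010101011010"  (len 21)
t=11: "010101100101010110101011"  (len 24)
t=12: "10101100101010110101011"  (len 23)
t=13: "0101100101010110101011010"  (len 25)
t=14: "101100101010110101011010"  (len 24)
t=15: "01100101010110101011010001"  (len 26)
t=16: "1100101010110101011010001"  (len 25)
t=17: "1001010101101010110100011011"  (len 28)
t=18: "001010101101010110100011011001"  (len 30)
t=19: "01010101101010110100011011001"  (len 29)
t=20: "1010101101010110100011011001"  (len 28)
t=21: "010101101010110100011011001001"  (len 30)
t=22: "10101101010110100011011001001"  (len 29)
t=23: "01011010101101000110110010011011"  (len 32)
t=24: "1011010101101000110110010011011"  (len 31)
t=25: "011010101101000110110010011011010"  (len 33)
t=26: "11010101101000110110010011011010"  (len 32)
t=27: "1010101101000110110010011011010001"  (len 34)
t=28: "010101101000110110010011011010001010"  (len 36)
t=29: "10101101000110110010011011010001010"  (len 35)
t=30: "0101101000110110010011011010001010001"  (len 37)

010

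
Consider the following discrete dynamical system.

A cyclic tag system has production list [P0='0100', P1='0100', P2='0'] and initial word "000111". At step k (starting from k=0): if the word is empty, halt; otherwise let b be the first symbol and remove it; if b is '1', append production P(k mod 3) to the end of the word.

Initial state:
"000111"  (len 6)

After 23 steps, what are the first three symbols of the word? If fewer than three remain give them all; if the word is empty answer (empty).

001

[0] "000111"  (len 6)
[1] "00111"  (len 5)
[2] "0111"  (len 4)
[3] "111"  (len 3)
[4] "110100"  (len 6)
[5] "101000100"  (len 9)
[6] "010001000"  (len 9)
[7] "10001000"  (len 8)
[8] "00010000100"  (len 11)
[9] "0010000100"  (len 10)
[10] "010000100"  (len 9)
[11] "10000100"  (len 8)
[12] "00001000"  (len 8)
[13] "0001000"  (len 7)
[14] "001000"  (len 6)
[15] "01000"  (len 5)
[16] "1000"  (len 4)
[17] "0000100"  (len 7)
[18] "000100"  (len 6)
[19] "00100"  (len 5)
[20] "0100"  (len 4)
[21] "100"  (len 3)
[22] "000100"  (len 6)
[23] "00100"  (len 5)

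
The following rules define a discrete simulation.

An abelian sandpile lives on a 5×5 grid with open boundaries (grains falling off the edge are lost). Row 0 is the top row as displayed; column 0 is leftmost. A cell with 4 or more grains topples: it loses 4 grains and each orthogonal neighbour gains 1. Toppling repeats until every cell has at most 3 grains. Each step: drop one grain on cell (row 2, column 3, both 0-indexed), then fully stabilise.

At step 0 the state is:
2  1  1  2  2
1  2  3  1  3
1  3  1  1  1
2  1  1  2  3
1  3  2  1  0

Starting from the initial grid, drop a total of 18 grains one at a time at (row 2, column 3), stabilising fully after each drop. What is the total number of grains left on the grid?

0) 2  1  1  2  2
1  2  3  1  3
1  3  1  1  1
2  1  1  2  3
1  3  2  1  0
1) 2  1  1  2  2
1  2  3  1  3
1  3  1  2  1
2  1  1  2  3
1  3  2  1  0
2) 2  1  1  2  2
1  2  3  1  3
1  3  1  3  1
2  1  1  2  3
1  3  2  1  0
3) 2  1  1  2  2
1  2  3  2  3
1  3  2  0  2
2  1  1  3  3
1  3  2  1  0
4) 2  1  1  2  2
1  2  3  2  3
1  3  2  1  2
2  1  1  3  3
1  3  2  1  0
5) 2  1  1  2  2
1  2  3  2  3
1  3  2  2  2
2  1  1  3  3
1  3  2  1  0
6) 2  1  1  2  2
1  2  3  2  3
1  3  2  3  2
2  1  1  3  3
1  3  2  1  0
7) 2  2  2  3  3
2  0  2  2  1
2  1  2  0  2
2  2  3  2  1
1  3  2  2  1
8) 2  2  2  3  3
2  0  2  2  1
2  1  2  1  2
2  2  3  2  1
1  3  2  2  1
9) 2  2  2  3  3
2  0  2  2  1
2  1  2  2  2
2  2  3  2  1
1  3  2  2  1
10) 2  2  2  3  3
2  0  2  2  1
2  1  2  3  2
2  2  3  2  1
1  3  2  2  1
11) 2  2  2  3  3
2  0  2  3  1
2  1  3  0  3
2  2  3  3  1
1  3  2  2  1
12) 2  2  2  3  3
2  0  2  3  1
2  1  3  1  3
2  2  3  3  1
1  3  2  2  1
13) 2  2  2  3  3
2  0  2  3  1
2  1  3  2  3
2  2  3  3  1
1  3  2  2  1
14) 2  2  2  3  3
2  0  2  3  1
2  1  3  3  3
2  2  3  3  1
1  3  2  2  1
15) 2  3  0  3  1
2  1  2  0  1
2  2  3  1  2
2  3  1  2  3
1  3  3  3  1
16) 2  3  0  3  1
2  1  2  0  1
2  2  3  2  2
2  3  1  2  3
1  3  3  3  1
17) 2  3  0  3  1
2  1  2  0  1
2  2  3  3  2
2  3  1  2  3
1  3  3  3  1
18) 2  3  0  3  1
2  1  3  1  1
2  3  0  1  3
2  3  2  3  3
1  3  3  3  1

50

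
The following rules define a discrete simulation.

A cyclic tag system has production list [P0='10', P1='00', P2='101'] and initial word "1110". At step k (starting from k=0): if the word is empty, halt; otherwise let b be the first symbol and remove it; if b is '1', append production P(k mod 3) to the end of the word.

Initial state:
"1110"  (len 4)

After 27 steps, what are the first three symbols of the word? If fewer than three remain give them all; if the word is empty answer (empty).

10

0) "1110"  (len 4)
1) "11010"  (len 5)
2) "101000"  (len 6)
3) "01000101"  (len 8)
4) "1000101"  (len 7)
5) "00010100"  (len 8)
6) "0010100"  (len 7)
7) "010100"  (len 6)
8) "10100"  (len 5)
9) "0100101"  (len 7)
10) "100101"  (len 6)
11) "0010100"  (len 7)
12) "010100"  (len 6)
13) "10100"  (len 5)
14) "010000"  (len 6)
15) "10000"  (len 5)
16) "000010"  (len 6)
17) "00010"  (len 5)
18) "0010"  (len 4)
19) "010"  (len 3)
20) "10"  (len 2)
21) "0101"  (len 4)
22) "101"  (len 3)
23) "0100"  (len 4)
24) "100"  (len 3)
25) "0010"  (len 4)
26) "010"  (len 3)
27) "10"  (len 2)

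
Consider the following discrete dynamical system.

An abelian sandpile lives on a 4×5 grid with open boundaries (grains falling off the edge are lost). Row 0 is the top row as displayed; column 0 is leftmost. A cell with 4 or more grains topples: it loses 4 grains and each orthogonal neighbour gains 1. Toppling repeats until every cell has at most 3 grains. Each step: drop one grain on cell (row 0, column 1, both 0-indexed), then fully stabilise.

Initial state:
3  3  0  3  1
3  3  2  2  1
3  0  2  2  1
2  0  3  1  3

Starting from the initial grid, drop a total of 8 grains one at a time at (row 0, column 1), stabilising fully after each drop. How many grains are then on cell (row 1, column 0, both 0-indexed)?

t=0: 3  3  0  3  1
3  3  2  2  1
3  0  2  2  1
2  0  3  1  3
t=1: 1  2  1  3  1
2  1  3  2  1
0  2  2  2  1
3  0  3  1  3
t=2: 1  3  1  3  1
2  1  3  2  1
0  2  2  2  1
3  0  3  1  3
t=3: 2  0  2  3  1
2  2  3  2  1
0  2  2  2  1
3  0  3  1  3
t=4: 2  1  2  3  1
2  2  3  2  1
0  2  2  2  1
3  0  3  1  3
t=5: 2  2  2  3  1
2  2  3  2  1
0  2  2  2  1
3  0  3  1  3
t=6: 2  3  2  3  1
2  2  3  2  1
0  2  2  2  1
3  0  3  1  3
t=7: 3  0  3  3  1
2  3  3  2  1
0  2  2  2  1
3  0  3  1  3
t=8: 3  1  3  3  1
2  3  3  2  1
0  2  2  2  1
3  0  3  1  3

2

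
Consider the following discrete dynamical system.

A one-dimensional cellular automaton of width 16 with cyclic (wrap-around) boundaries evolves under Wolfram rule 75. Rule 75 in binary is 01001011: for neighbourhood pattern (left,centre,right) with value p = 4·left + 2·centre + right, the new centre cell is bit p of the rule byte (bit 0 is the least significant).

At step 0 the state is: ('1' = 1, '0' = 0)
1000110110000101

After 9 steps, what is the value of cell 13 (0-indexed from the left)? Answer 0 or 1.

0

k=0  1000110110000101
k=1  1011110110111001
k=2  1010010110101011
k=3  1000100110000010
k=4  0011001110111100
k=5  1111011010100101
k=6  0001011000001001
k=7  0110011011110010
k=8  1110111010010100
k=9  1010101000100001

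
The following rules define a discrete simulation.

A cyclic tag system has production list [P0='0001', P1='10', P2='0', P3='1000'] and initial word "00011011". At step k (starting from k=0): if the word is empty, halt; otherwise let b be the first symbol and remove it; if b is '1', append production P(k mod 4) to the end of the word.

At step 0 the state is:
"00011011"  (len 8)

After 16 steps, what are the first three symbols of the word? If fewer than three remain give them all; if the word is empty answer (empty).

010

0) "00011011"  (len 8)
1) "0011011"  (len 7)
2) "011011"  (len 6)
3) "11011"  (len 5)
4) "10111000"  (len 8)
5) "01110000001"  (len 11)
6) "1110000001"  (len 10)
7) "1100000010"  (len 10)
8) "1000000101000"  (len 13)
9) "0000001010000001"  (len 16)
10) "000001010000001"  (len 15)
11) "00001010000001"  (len 14)
12) "0001010000001"  (len 13)
13) "001010000001"  (len 12)
14) "01010000001"  (len 11)
15) "1010000001"  (len 10)
16) "0100000011000"  (len 13)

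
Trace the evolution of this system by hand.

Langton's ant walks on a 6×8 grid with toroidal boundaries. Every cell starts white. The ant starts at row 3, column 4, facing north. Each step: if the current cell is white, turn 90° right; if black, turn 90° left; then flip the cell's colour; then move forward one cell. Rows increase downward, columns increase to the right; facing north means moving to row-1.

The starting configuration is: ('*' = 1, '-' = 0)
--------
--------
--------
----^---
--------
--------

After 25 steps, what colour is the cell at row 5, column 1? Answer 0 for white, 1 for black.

1

0) --------
--------
--------
----^---
--------
--------
1) --------
--------
--------
----*>--
--------
--------
2) --------
--------
--------
----**--
-----v--
--------
3) --------
--------
--------
----**--
----<*--
--------
4) --------
--------
--------
----^*--
----**--
--------
5) --------
--------
--------
---<-*--
----**--
--------
6) --------
--------
---^----
---*-*--
----**--
--------
7) --------
--------
---*>---
---*-*--
----**--
--------
8) --------
--------
---**---
---*v*--
----**--
--------
9) --------
--------
---**---
---<**--
----**--
--------
10) --------
--------
---**---
----**--
---v**--
--------
11) --------
--------
---**---
----**--
--<***--
--------
12) --------
--------
---**---
--^-**--
--****--
--------
13) --------
--------
---**---
--*>**--
--****--
--------
14) --------
--------
---**---
--****--
--*v**--
--------
15) --------
--------
---**---
--****--
--*->*--
--------
16) --------
--------
---**---
--**^*--
--*--*--
--------
17) --------
--------
---**---
--*<-*--
--*--*--
--------
18) --------
--------
---**---
--*--*--
--*v-*--
--------
19) --------
--------
---**---
--*--*--
--<*-*--
--------
20) --------
--------
---**---
--*--*--
---*-*--
--v-----
21) --------
--------
---**---
--*--*--
---*-*--
-<*-----
22) --------
--------
---**---
--*--*--
-^-*-*--
-**-----
23) --------
--------
---**---
--*--*--
-*>*-*--
-**-----
24) --------
--------
---**---
--*--*--
-***-*--
-*v-----
25) --------
--------
---**---
--*--*--
-***-*--
-*->----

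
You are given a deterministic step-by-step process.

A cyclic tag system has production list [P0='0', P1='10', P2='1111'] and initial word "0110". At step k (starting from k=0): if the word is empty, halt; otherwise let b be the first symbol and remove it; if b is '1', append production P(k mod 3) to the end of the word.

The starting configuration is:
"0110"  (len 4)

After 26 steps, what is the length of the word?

14

gen 0: "0110"  (len 4)
gen 1: "110"  (len 3)
gen 2: "1010"  (len 4)
gen 3: "0101111"  (len 7)
gen 4: "101111"  (len 6)
gen 5: "0111110"  (len 7)
gen 6: "111110"  (len 6)
gen 7: "111100"  (len 6)
gen 8: "1110010"  (len 7)
gen 9: "1100101111"  (len 10)
gen 10: "1001011110"  (len 10)
gen 11: "00101111010"  (len 11)
gen 12: "0101111010"  (len 10)
gen 13: "101111010"  (len 9)
gen 14: "0111101010"  (len 10)
gen 15: "111101010"  (len 9)
gen 16: "111010100"  (len 9)
gen 17: "1101010010"  (len 10)
gen 18: "1010100101111"  (len 13)
gen 19: "0101001011110"  (len 13)
gen 20: "101001011110"  (len 12)
gen 21: "010010111101111"  (len 15)
gen 22: "10010111101111"  (len 14)
gen 23: "001011110111110"  (len 15)
gen 24: "01011110111110"  (len 14)
gen 25: "1011110111110"  (len 13)
gen 26: "01111011111010"  (len 14)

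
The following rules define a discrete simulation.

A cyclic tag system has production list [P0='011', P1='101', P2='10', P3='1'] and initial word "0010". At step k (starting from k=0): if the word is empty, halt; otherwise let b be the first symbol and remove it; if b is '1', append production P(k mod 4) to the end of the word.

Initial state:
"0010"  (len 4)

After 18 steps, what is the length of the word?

9

step 0: "0010"  (len 4)
step 1: "010"  (len 3)
step 2: "10"  (len 2)
step 3: "010"  (len 3)
step 4: "10"  (len 2)
step 5: "0011"  (len 4)
step 6: "011"  (len 3)
step 7: "11"  (len 2)
step 8: "11"  (len 2)
step 9: "1011"  (len 4)
step 10: "011101"  (len 6)
step 11: "11101"  (len 5)
step 12: "11011"  (len 5)
step 13: "1011011"  (len 7)
step 14: "011011101"  (len 9)
step 15: "11011101"  (len 8)
step 16: "10111011"  (len 8)
step 17: "0111011011"  (len 10)
step 18: "111011011"  (len 9)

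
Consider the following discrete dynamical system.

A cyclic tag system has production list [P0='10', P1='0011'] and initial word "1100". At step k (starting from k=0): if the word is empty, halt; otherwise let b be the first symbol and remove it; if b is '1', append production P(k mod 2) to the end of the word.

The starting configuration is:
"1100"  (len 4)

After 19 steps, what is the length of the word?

gen 0: "1100"  (len 4)
gen 1: "10010"  (len 5)
gen 2: "00100011"  (len 8)
gen 3: "0100011"  (len 7)
gen 4: "100011"  (len 6)
gen 5: "0001110"  (len 7)
gen 6: "001110"  (len 6)
gen 7: "01110"  (len 5)
gen 8: "1110"  (len 4)
gen 9: "11010"  (len 5)
gen 10: "10100011"  (len 8)
gen 11: "010001110"  (len 9)
gen 12: "10001110"  (len 8)
gen 13: "000111010"  (len 9)
gen 14: "00111010"  (len 8)
gen 15: "0111010"  (len 7)
gen 16: "111010"  (len 6)
gen 17: "1101010"  (len 7)
gen 18: "1010100011"  (len 10)
gen 19: "01010001110"  (len 11)

11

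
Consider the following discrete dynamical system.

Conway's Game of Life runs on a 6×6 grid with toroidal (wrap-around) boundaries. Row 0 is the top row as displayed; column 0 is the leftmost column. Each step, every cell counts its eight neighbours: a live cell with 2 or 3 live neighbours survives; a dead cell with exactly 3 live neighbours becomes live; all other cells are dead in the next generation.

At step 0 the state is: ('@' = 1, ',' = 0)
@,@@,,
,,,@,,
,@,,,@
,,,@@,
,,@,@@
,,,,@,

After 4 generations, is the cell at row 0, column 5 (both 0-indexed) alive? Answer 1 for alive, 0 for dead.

1

step 0: @,@@,,
,,,@,,
,@,,,@
,,,@@,
,,@,@@
,,,,@,
step 1: ,,@@@,
@@,@@,
,,@@,,
@,@@,,
,,,,,@
,@@,@,
step 2: @,,,,,
,@,,,@
@,,,,@
,@@@@,
@,,,@@
,@@,@@
step 3: ,,@,@,
,@,,,@
,,,@,@
,@@@,,
,,,,,,
,@,@@,
step 4: @@@,@@
@,@@,@
,@,@,,
,,@@@,
,@,,@,
,,@@@,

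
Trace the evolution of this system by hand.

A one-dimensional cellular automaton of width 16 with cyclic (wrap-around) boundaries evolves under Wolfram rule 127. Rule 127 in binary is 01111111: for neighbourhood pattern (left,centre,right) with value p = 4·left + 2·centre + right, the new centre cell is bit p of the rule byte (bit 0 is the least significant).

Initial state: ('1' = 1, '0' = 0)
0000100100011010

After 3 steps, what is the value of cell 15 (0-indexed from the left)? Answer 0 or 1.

step 0: 0000100100011010
step 1: 1111111111111111
step 2: 0000000000000000
step 3: 1111111111111111

1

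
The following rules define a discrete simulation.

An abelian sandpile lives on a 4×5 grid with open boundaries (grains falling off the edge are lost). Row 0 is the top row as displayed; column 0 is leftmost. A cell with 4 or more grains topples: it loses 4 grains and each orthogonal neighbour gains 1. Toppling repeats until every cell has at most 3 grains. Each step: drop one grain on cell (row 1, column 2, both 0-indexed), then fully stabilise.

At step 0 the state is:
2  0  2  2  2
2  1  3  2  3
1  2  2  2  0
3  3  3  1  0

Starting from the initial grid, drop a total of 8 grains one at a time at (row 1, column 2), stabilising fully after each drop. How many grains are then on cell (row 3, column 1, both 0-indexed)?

0) 2  0  2  2  2
2  1  3  2  3
1  2  2  2  0
3  3  3  1  0
1) 2  0  3  2  2
2  2  0  3  3
1  2  3  2  0
3  3  3  1  0
2) 2  0  3  2  2
2  2  1  3  3
1  2  3  2  0
3  3  3  1  0
3) 2  0  3  2  2
2  2  2  3  3
1  2  3  2  0
3  3  3  1  0
4) 2  0  3  2  2
2  2  3  3  3
1  2  3  2  0
3  3  3  1  0
5) 2  2  2  2  0
3  1  2  0  2
3  2  0  2  2
0  2  2  3  0
6) 2  2  2  2  0
3  1  3  0  2
3  2  0  2  2
0  2  2  3  0
7) 2  2  3  2  0
3  2  0  1  2
3  2  1  2  2
0  2  2  3  0
8) 2  2  3  2  0
3  2  1  1  2
3  2  1  2  2
0  2  2  3  0

2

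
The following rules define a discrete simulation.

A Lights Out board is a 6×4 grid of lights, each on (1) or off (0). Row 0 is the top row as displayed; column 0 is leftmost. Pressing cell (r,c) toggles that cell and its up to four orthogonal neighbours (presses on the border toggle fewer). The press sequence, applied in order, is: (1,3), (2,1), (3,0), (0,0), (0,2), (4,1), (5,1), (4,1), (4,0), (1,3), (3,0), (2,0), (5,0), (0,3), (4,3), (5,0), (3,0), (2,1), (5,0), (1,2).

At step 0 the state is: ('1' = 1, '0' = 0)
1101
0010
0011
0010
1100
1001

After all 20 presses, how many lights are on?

15

step 0: 1101
0010
0011
0010
1100
1001
step 1: 1100
0001
0010
0010
1100
1001
step 2: 1100
0101
1100
0110
1100
1001
step 3: 1100
0101
0100
1010
0100
1001
step 4: 0000
1101
0100
1010
0100
1001
step 5: 0111
1111
0100
1010
0100
1001
step 6: 0111
1111
0100
1110
1010
1101
step 7: 0111
1111
0100
1110
1110
0011
step 8: 0111
1111
0100
1010
0000
0111
step 9: 0111
1111
0100
0010
1100
1111
step 10: 0110
1100
0101
0010
1100
1111
step 11: 0110
1100
1101
1110
0100
1111
step 12: 0110
0100
0001
0110
0100
1111
step 13: 0110
0100
0001
0110
1100
0011
step 14: 0101
0101
0001
0110
1100
0011
step 15: 0101
0101
0001
0111
1111
0010
step 16: 0101
0101
0001
0111
0111
1110
step 17: 0101
0101
1001
1011
1111
1110
step 18: 0101
0001
0111
1111
1111
1110
step 19: 0101
0001
0111
1111
0111
0010
step 20: 0111
0110
0101
1111
0111
0010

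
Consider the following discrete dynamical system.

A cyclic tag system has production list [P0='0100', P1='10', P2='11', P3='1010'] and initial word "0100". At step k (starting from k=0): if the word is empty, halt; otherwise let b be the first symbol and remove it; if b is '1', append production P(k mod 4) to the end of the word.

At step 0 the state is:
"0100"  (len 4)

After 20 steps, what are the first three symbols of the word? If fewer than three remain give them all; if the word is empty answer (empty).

step 0: "0100"  (len 4)
step 1: "100"  (len 3)
step 2: "0010"  (len 4)
step 3: "010"  (len 3)
step 4: "10"  (len 2)
step 5: "00100"  (len 5)
step 6: "0100"  (len 4)
step 7: "100"  (len 3)
step 8: "001010"  (len 6)
step 9: "01010"  (len 5)
step 10: "1010"  (len 4)
step 11: "01011"  (len 5)
step 12: "1011"  (len 4)
step 13: "0110100"  (len 7)
step 14: "110100"  (len 6)
step 15: "1010011"  (len 7)
step 16: "0100111010"  (len 10)
step 17: "100111010"  (len 9)
step 18: "0011101010"  (len 10)
step 19: "011101010"  (len 9)
step 20: "11101010"  (len 8)

111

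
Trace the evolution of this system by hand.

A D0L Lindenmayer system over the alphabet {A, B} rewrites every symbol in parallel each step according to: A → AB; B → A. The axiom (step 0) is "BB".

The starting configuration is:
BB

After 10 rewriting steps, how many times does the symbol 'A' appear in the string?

110

step 0: BB
step 1: AA
step 2: ABAB
step 3: ABAABA
step 4: ABAABABAAB
step 5: ABAABABAABAABABA
step 6: ABAABABAABAABABAABABAABAAB
step 7: ABAABABAABAABABAABABAABAABABAABAABABAABABA
step 8: ABAABABAABAABABAABABAABAABABAABAABABAABABAABAABABAABABAABAABABAABAAB
step 9: ABAABABAABAABABAABABAABAABABAABAABABAABABAABAABABAABABAABAABABAABAABABAABABAABAABABAABAABABAABABAABAABABAABABA
step 10: ABAABABAABAABABAABABAABAABABAABAABABAABABAABAABABAABABAABA…AABABAABABAABAABABAABABAABAABABAABAABABAABABAABAABABAABAAB  (len 178)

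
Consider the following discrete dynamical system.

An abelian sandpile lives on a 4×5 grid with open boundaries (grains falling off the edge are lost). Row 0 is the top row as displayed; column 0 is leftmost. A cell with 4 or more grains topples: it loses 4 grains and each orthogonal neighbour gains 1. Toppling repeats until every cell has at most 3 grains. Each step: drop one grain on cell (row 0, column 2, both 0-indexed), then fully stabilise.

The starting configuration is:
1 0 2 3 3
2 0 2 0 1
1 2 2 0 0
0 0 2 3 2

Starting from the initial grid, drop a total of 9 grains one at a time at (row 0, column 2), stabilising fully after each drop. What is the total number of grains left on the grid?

29

k=0  1 0 2 3 3
2 0 2 0 1
1 2 2 0 0
0 0 2 3 2
k=1  1 0 3 3 3
2 0 2 0 1
1 2 2 0 0
0 0 2 3 2
k=2  1 1 1 1 0
2 0 3 1 2
1 2 2 0 0
0 0 2 3 2
k=3  1 1 2 1 0
2 0 3 1 2
1 2 2 0 0
0 0 2 3 2
k=4  1 1 3 1 0
2 0 3 1 2
1 2 2 0 0
0 0 2 3 2
k=5  1 2 1 2 0
2 1 0 2 2
1 2 3 0 0
0 0 2 3 2
k=6  1 2 2 2 0
2 1 0 2 2
1 2 3 0 0
0 0 2 3 2
k=7  1 2 3 2 0
2 1 0 2 2
1 2 3 0 0
0 0 2 3 2
k=8  1 3 0 3 0
2 1 1 2 2
1 2 3 0 0
0 0 2 3 2
k=9  1 3 1 3 0
2 1 1 2 2
1 2 3 0 0
0 0 2 3 2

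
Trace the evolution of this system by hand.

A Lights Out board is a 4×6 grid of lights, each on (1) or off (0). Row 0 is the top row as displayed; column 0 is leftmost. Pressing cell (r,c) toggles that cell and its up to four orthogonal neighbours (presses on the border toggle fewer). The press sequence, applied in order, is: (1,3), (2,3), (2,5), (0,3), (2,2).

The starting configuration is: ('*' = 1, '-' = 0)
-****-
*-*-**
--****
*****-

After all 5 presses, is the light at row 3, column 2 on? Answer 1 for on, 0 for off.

0

step 0: -****-
*-*-**
--****
*****-
step 1: -**-*-
*--*-*
--*-**
*****-
step 2: -**-*-
*----*
---*-*
***-*-
step 3: -**-*-
*-----
---**-
***-**
step 4: -*-*--
*--*--
---**-
***-**
step 5: -*-*--
*-**--
-**-*-
**--**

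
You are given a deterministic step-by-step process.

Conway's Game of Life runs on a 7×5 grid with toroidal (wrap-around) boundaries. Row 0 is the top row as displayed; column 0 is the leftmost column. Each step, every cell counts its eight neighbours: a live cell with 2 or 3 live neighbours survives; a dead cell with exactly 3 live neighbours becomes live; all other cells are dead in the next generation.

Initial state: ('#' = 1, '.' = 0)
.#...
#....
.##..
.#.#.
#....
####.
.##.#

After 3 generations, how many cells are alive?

[0] .#...
#....
.##..
.#.#.
#....
####.
.##.#
[1] .##..
#.#..
###..
##...
#..#.
...#.
....#
[2] ####.
#..#.
..#.#
.....
###..
...#.
..##.
[3] #....
#....
...##
#.##.
.##..
...##
.....

11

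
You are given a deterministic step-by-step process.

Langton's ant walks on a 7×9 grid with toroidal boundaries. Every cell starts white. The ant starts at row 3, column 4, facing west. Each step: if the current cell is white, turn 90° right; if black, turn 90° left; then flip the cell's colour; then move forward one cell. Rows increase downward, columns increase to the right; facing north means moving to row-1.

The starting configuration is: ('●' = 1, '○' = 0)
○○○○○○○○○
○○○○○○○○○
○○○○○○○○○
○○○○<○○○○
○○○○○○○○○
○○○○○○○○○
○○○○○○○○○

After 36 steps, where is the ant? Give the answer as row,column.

gen 0: ○○○○○○○○○
○○○○○○○○○
○○○○○○○○○
○○○○<○○○○
○○○○○○○○○
○○○○○○○○○
○○○○○○○○○
gen 1: ○○○○○○○○○
○○○○○○○○○
○○○○^○○○○
○○○○●○○○○
○○○○○○○○○
○○○○○○○○○
○○○○○○○○○
gen 2: ○○○○○○○○○
○○○○○○○○○
○○○○●>○○○
○○○○●○○○○
○○○○○○○○○
○○○○○○○○○
○○○○○○○○○
gen 3: ○○○○○○○○○
○○○○○○○○○
○○○○●●○○○
○○○○●v○○○
○○○○○○○○○
○○○○○○○○○
○○○○○○○○○
gen 4: ○○○○○○○○○
○○○○○○○○○
○○○○●●○○○
○○○○<●○○○
○○○○○○○○○
○○○○○○○○○
○○○○○○○○○
gen 5: ○○○○○○○○○
○○○○○○○○○
○○○○●●○○○
○○○○○●○○○
○○○○v○○○○
○○○○○○○○○
○○○○○○○○○
gen 6: ○○○○○○○○○
○○○○○○○○○
○○○○●●○○○
○○○○○●○○○
○○○<●○○○○
○○○○○○○○○
○○○○○○○○○
gen 7: ○○○○○○○○○
○○○○○○○○○
○○○○●●○○○
○○○^○●○○○
○○○●●○○○○
○○○○○○○○○
○○○○○○○○○
gen 8: ○○○○○○○○○
○○○○○○○○○
○○○○●●○○○
○○○●>●○○○
○○○●●○○○○
○○○○○○○○○
○○○○○○○○○
gen 9: ○○○○○○○○○
○○○○○○○○○
○○○○●●○○○
○○○●●●○○○
○○○●v○○○○
○○○○○○○○○
○○○○○○○○○
gen 10: ○○○○○○○○○
○○○○○○○○○
○○○○●●○○○
○○○●●●○○○
○○○●○>○○○
○○○○○○○○○
○○○○○○○○○
gen 11: ○○○○○○○○○
○○○○○○○○○
○○○○●●○○○
○○○●●●○○○
○○○●○●○○○
○○○○○v○○○
○○○○○○○○○
gen 12: ○○○○○○○○○
○○○○○○○○○
○○○○●●○○○
○○○●●●○○○
○○○●○●○○○
○○○○<●○○○
○○○○○○○○○
gen 13: ○○○○○○○○○
○○○○○○○○○
○○○○●●○○○
○○○●●●○○○
○○○●^●○○○
○○○○●●○○○
○○○○○○○○○
gen 14: ○○○○○○○○○
○○○○○○○○○
○○○○●●○○○
○○○●●●○○○
○○○●●>○○○
○○○○●●○○○
○○○○○○○○○
gen 15: ○○○○○○○○○
○○○○○○○○○
○○○○●●○○○
○○○●●^○○○
○○○●●○○○○
○○○○●●○○○
○○○○○○○○○
gen 16: ○○○○○○○○○
○○○○○○○○○
○○○○●●○○○
○○○●<○○○○
○○○●●○○○○
○○○○●●○○○
○○○○○○○○○
gen 17: ○○○○○○○○○
○○○○○○○○○
○○○○●●○○○
○○○●○○○○○
○○○●v○○○○
○○○○●●○○○
○○○○○○○○○
gen 18: ○○○○○○○○○
○○○○○○○○○
○○○○●●○○○
○○○●○○○○○
○○○●○>○○○
○○○○●●○○○
○○○○○○○○○
gen 19: ○○○○○○○○○
○○○○○○○○○
○○○○●●○○○
○○○●○○○○○
○○○●○●○○○
○○○○●v○○○
○○○○○○○○○
gen 20: ○○○○○○○○○
○○○○○○○○○
○○○○●●○○○
○○○●○○○○○
○○○●○●○○○
○○○○●○>○○
○○○○○○○○○
gen 21: ○○○○○○○○○
○○○○○○○○○
○○○○●●○○○
○○○●○○○○○
○○○●○●○○○
○○○○●○●○○
○○○○○○v○○
gen 22: ○○○○○○○○○
○○○○○○○○○
○○○○●●○○○
○○○●○○○○○
○○○●○●○○○
○○○○●○●○○
○○○○○<●○○
gen 23: ○○○○○○○○○
○○○○○○○○○
○○○○●●○○○
○○○●○○○○○
○○○●○●○○○
○○○○●^●○○
○○○○○●●○○
gen 24: ○○○○○○○○○
○○○○○○○○○
○○○○●●○○○
○○○●○○○○○
○○○●○●○○○
○○○○●●>○○
○○○○○●●○○
gen 25: ○○○○○○○○○
○○○○○○○○○
○○○○●●○○○
○○○●○○○○○
○○○●○●^○○
○○○○●●○○○
○○○○○●●○○
gen 26: ○○○○○○○○○
○○○○○○○○○
○○○○●●○○○
○○○●○○○○○
○○○●○●●>○
○○○○●●○○○
○○○○○●●○○
gen 27: ○○○○○○○○○
○○○○○○○○○
○○○○●●○○○
○○○●○○○○○
○○○●○●●●○
○○○○●●○v○
○○○○○●●○○
gen 28: ○○○○○○○○○
○○○○○○○○○
○○○○●●○○○
○○○●○○○○○
○○○●○●●●○
○○○○●●<●○
○○○○○●●○○
gen 29: ○○○○○○○○○
○○○○○○○○○
○○○○●●○○○
○○○●○○○○○
○○○●○●^●○
○○○○●●●●○
○○○○○●●○○
gen 30: ○○○○○○○○○
○○○○○○○○○
○○○○●●○○○
○○○●○○○○○
○○○●○<○●○
○○○○●●●●○
○○○○○●●○○
gen 31: ○○○○○○○○○
○○○○○○○○○
○○○○●●○○○
○○○●○○○○○
○○○●○○○●○
○○○○●v●●○
○○○○○●●○○
gen 32: ○○○○○○○○○
○○○○○○○○○
○○○○●●○○○
○○○●○○○○○
○○○●○○○●○
○○○○●○>●○
○○○○○●●○○
gen 33: ○○○○○○○○○
○○○○○○○○○
○○○○●●○○○
○○○●○○○○○
○○○●○○^●○
○○○○●○○●○
○○○○○●●○○
gen 34: ○○○○○○○○○
○○○○○○○○○
○○○○●●○○○
○○○●○○○○○
○○○●○○●>○
○○○○●○○●○
○○○○○●●○○
gen 35: ○○○○○○○○○
○○○○○○○○○
○○○○●●○○○
○○○●○○○^○
○○○●○○●○○
○○○○●○○●○
○○○○○●●○○
gen 36: ○○○○○○○○○
○○○○○○○○○
○○○○●●○○○
○○○●○○○●>
○○○●○○●○○
○○○○●○○●○
○○○○○●●○○

3,8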